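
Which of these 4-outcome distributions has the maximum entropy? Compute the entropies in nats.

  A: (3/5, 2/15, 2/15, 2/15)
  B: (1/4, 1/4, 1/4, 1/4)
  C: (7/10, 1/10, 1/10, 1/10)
B

For a discrete distribution over n outcomes, entropy is maximized by the uniform distribution.

Computing entropies:
H(A) = 1.1125 nats
H(B) = 1.3863 nats
H(C) = 0.9404 nats

The uniform distribution (where all probabilities equal 1/4) achieves the maximum entropy of log_e(4) = 1.3863 nats.

Distribution B has the highest entropy.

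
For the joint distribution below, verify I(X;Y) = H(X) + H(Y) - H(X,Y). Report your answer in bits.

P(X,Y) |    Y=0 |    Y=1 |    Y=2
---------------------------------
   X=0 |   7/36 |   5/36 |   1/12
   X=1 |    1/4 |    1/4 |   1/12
I(X;Y) = 0.0081 bits

Mutual information has multiple equivalent forms:
- I(X;Y) = H(X) - H(X|Y)
- I(X;Y) = H(Y) - H(Y|X)
- I(X;Y) = H(X) + H(Y) - H(X,Y)

Computing all quantities:
H(X) = 0.9799, H(Y) = 1.4807, H(X,Y) = 2.4524
H(X|Y) = 0.9718, H(Y|X) = 1.4726

Verification:
H(X) - H(X|Y) = 0.9799 - 0.9718 = 0.0081
H(Y) - H(Y|X) = 1.4807 - 1.4726 = 0.0081
H(X) + H(Y) - H(X,Y) = 0.9799 + 1.4807 - 2.4524 = 0.0081

All forms give I(X;Y) = 0.0081 bits. ✓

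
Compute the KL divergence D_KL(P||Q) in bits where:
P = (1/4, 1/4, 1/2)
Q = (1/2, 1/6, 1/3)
0.1887 bits

KL divergence: D_KL(P||Q) = Σ p(x) log(p(x)/q(x))

Computing term by term:
  x=0: 1/4 × log_2[(1/4)/(1/2)] = 1/4 × -1.0000 = -0.2500
  x=1: 1/4 × log_2[(1/4)/(1/6)] = 1/4 × 0.5850 = 0.1462
  x=2: 1/2 × log_2[(1/2)/(1/3)] = 1/2 × 0.5850 = 0.2925

D_KL(P||Q) = 0.1887 bits

Note: KL divergence is always non-negative and equals 0 iff P = Q.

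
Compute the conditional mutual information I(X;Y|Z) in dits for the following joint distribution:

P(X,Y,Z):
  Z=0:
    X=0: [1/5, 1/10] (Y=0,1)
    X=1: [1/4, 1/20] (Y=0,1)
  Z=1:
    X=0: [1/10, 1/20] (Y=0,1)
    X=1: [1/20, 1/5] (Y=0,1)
0.0240 dits

Conditional mutual information: I(X;Y|Z) = H(X|Z) + H(Y|Z) - H(X,Y|Z)

H(Z) = 0.2923
H(X,Z) = 0.5878 → H(X|Z) = 0.2955
H(Y,Z) = 0.5537 → H(Y|Z) = 0.2615
H(X,Y,Z) = 0.8253 → H(X,Y|Z) = 0.5330

I(X;Y|Z) = 0.2955 + 0.2615 - 0.5330 = 0.0240 dits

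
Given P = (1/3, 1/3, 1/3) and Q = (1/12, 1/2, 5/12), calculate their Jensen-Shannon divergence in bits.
0.0734 bits

Jensen-Shannon divergence is:
JSD(P||Q) = 0.5 × D_KL(P||M) + 0.5 × D_KL(Q||M)
where M = 0.5 × (P + Q) is the mixture distribution.

M = 0.5 × (1/3, 1/3, 1/3) + 0.5 × (1/12, 1/2, 5/12) = (5/24, 5/12, 3/8)

D_KL(P||M) = 0.0621 bits
D_KL(Q||M) = 0.0847 bits

JSD(P||Q) = 0.5 × 0.0621 + 0.5 × 0.0847 = 0.0734 bits

Unlike KL divergence, JSD is symmetric and bounded: 0 ≤ JSD ≤ log(2).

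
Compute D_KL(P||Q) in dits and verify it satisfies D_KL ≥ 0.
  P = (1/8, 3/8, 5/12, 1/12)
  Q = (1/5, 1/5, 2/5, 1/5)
0.0526 dits

KL divergence satisfies the Gibbs inequality: D_KL(P||Q) ≥ 0 for all distributions P, Q.

D_KL(P||Q) = Σ p(x) log(p(x)/q(x))
Term by term:
  x=0: 1/8 × log_10[(1/8)/(1/5)] = -0.0255
  x=1: 3/8 × log_10[(3/8)/(1/5)] = 0.1024
  x=2: 5/12 × log_10[(5/12)/(2/5)] = 0.0074
  x=3: 1/12 × log_10[(1/12)/(1/5)] = -0.0317
D_KL(P||Q) = 0.0526 dits

D_KL(P||Q) = 0.0526 ≥ 0 ✓

This non-negativity is a fundamental property: relative entropy cannot be negative because it measures how different Q is from P.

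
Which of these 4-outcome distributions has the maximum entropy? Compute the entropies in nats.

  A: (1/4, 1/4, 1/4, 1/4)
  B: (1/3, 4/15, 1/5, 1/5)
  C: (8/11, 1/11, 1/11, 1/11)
A

For a discrete distribution over n outcomes, entropy is maximized by the uniform distribution.

Computing entropies:
H(A) = 1.3863 nats
H(B) = 1.3624 nats
H(C) = 0.8856 nats

The uniform distribution (where all probabilities equal 1/4) achieves the maximum entropy of log_e(4) = 1.3863 nats.

Distribution A has the highest entropy.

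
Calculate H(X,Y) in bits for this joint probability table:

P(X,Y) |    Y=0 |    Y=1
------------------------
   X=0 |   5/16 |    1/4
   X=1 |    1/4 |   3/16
1.9772 bits

Joint entropy is H(X,Y) = -Σ_{x,y} p(x,y) log p(x,y).

Summing over all non-zero entries:
H(X,Y) = -[5/16·log_2(5/16) + 1/4·log_2(1/4) + 1/4·log_2(1/4) + 3/16·log_2(3/16)]
H(X,Y) = 1.9772 bits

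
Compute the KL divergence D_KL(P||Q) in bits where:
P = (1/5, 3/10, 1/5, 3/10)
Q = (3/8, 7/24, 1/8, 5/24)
0.1242 bits

KL divergence: D_KL(P||Q) = Σ p(x) log(p(x)/q(x))

Computing term by term:
  x=0: 1/5 × log_2[(1/5)/(3/8)] = 1/5 × -0.9069 = -0.1814
  x=1: 3/10 × log_2[(3/10)/(7/24)] = 3/10 × 0.0406 = 0.0122
  x=2: 1/5 × log_2[(1/5)/(1/8)] = 1/5 × 0.6781 = 0.1356
  x=3: 3/10 × log_2[(3/10)/(5/24)] = 3/10 × 0.5261 = 0.1578

D_KL(P||Q) = 0.1242 bits

Note: KL divergence is always non-negative and equals 0 iff P = Q.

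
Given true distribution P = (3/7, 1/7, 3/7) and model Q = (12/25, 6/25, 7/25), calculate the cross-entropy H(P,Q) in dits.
0.4621 dits

Cross-entropy: H(P,Q) = -Σ p(x) log q(x)

Alternatively: H(P,Q) = H(P) + D_KL(P||Q)
H(P) = 0.4361 dits
D_KL(P||Q) = 0.0259 dits

H(P,Q) = 0.4361 + 0.0259 = 0.4621 dits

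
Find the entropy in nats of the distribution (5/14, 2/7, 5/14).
1.0934 nats

Shannon entropy is H(X) = -Σ p(x) log p(x).

For P = (5/14, 2/7, 5/14):
H = -5/14 × log_e(5/14) -2/7 × log_e(2/7) -5/14 × log_e(5/14)
H = 1.0934 nats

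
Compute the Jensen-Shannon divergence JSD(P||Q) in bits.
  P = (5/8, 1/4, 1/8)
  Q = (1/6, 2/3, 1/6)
0.1750 bits

Jensen-Shannon divergence is:
JSD(P||Q) = 0.5 × D_KL(P||M) + 0.5 × D_KL(Q||M)
where M = 0.5 × (P + Q) is the mixture distribution.

M = 0.5 × (5/8, 1/4, 1/8) + 0.5 × (1/6, 2/3, 1/6) = (0.395833, 11/24, 0.145833)

D_KL(P||M) = 0.1654 bits
D_KL(Q||M) = 0.1845 bits

JSD(P||Q) = 0.5 × 0.1654 + 0.5 × 0.1845 = 0.1750 bits

Unlike KL divergence, JSD is symmetric and bounded: 0 ≤ JSD ≤ log(2).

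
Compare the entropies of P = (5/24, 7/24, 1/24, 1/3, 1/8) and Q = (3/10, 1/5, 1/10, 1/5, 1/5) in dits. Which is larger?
Q

Computing entropies in dits:
H(P) = 0.6274
H(Q) = 0.6762

Distribution Q has higher entropy.

Intuition: The distribution closer to uniform (more spread out) has higher entropy.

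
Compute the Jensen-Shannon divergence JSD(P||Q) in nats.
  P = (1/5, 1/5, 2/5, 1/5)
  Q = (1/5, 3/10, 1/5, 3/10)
0.0271 nats

Jensen-Shannon divergence is:
JSD(P||Q) = 0.5 × D_KL(P||M) + 0.5 × D_KL(Q||M)
where M = 0.5 × (P + Q) is the mixture distribution.

M = 0.5 × (1/5, 1/5, 2/5, 1/5) + 0.5 × (1/5, 3/10, 1/5, 3/10) = (1/5, 1/4, 3/10, 1/4)

D_KL(P||M) = 0.0258 nats
D_KL(Q||M) = 0.0283 nats

JSD(P||Q) = 0.5 × 0.0258 + 0.5 × 0.0283 = 0.0271 nats

Unlike KL divergence, JSD is symmetric and bounded: 0 ≤ JSD ≤ log(2).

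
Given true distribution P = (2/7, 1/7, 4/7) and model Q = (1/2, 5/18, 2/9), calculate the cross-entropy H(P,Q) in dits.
0.5387 dits

Cross-entropy: H(P,Q) = -Σ p(x) log q(x)

Alternatively: H(P,Q) = H(P) + D_KL(P||Q)
H(P) = 0.4151 dits
D_KL(P||Q) = 0.1237 dits

H(P,Q) = 0.4151 + 0.1237 = 0.5387 dits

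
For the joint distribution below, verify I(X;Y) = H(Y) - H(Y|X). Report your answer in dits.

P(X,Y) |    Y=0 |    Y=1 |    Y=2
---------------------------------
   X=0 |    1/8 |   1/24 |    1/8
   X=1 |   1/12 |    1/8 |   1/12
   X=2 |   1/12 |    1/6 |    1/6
I(X;Y) = 0.0201 dits

Mutual information has multiple equivalent forms:
- I(X;Y) = H(X) - H(X|Y)
- I(X;Y) = H(Y) - H(Y|X)
- I(X;Y) = H(X) + H(Y) - H(X,Y)

Computing all quantities:
H(X) = 0.4706, H(Y) = 0.4749, H(X,Y) = 0.9253
H(X|Y) = 0.4505, H(Y|X) = 0.4548

Verification:
H(X) - H(X|Y) = 0.4706 - 0.4505 = 0.0201
H(Y) - H(Y|X) = 0.4749 - 0.4548 = 0.0201
H(X) + H(Y) - H(X,Y) = 0.4706 + 0.4749 - 0.9253 = 0.0201

All forms give I(X;Y) = 0.0201 dits. ✓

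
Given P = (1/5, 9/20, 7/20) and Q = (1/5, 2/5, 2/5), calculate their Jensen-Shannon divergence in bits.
0.0023 bits

Jensen-Shannon divergence is:
JSD(P||Q) = 0.5 × D_KL(P||M) + 0.5 × D_KL(Q||M)
where M = 0.5 × (P + Q) is the mixture distribution.

M = 0.5 × (1/5, 9/20, 7/20) + 0.5 × (1/5, 2/5, 2/5) = (1/5, 17/40, 3/8)

D_KL(P||M) = 0.0023 bits
D_KL(Q||M) = 0.0023 bits

JSD(P||Q) = 0.5 × 0.0023 + 0.5 × 0.0023 = 0.0023 bits

Unlike KL divergence, JSD is symmetric and bounded: 0 ≤ JSD ≤ log(2).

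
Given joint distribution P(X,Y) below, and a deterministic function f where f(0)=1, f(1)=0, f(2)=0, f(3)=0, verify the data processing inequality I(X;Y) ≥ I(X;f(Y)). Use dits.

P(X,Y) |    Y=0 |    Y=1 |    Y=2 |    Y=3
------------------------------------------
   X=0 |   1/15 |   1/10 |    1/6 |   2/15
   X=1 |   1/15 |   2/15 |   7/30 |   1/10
I(X;Y) = 0.0035, I(X;f(Y)) = 0.0001, inequality holds: 0.0035 ≥ 0.0001

Data Processing Inequality: For any Markov chain X → Y → Z, we have I(X;Y) ≥ I(X;Z).

Here Z = f(Y) is a deterministic function of Y, forming X → Y → Z.

Original I(X;Y) = 0.0035 dits

After applying f:
P(X,Z) where Z=f(Y):
- P(X,Z=0) = P(X,Y=1) + P(X,Y=2) + P(X,Y=3)
- P(X,Z=1) = P(X,Y=0)

I(X;Z) = I(X;f(Y)) = 0.0001 dits

Verification: 0.0035 ≥ 0.0001 ✓

Information cannot be created by processing; the function f can only lose information about X.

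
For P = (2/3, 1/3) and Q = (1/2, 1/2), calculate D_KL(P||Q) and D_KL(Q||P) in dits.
D_KL(P||Q) = 0.0246, D_KL(Q||P) = 0.0256

KL divergence is not symmetric: D_KL(P||Q) ≠ D_KL(Q||P) in general.

D_KL(P||Q) = 0.0246 dits
D_KL(Q||P) = 0.0256 dits

No, they are not equal!

This asymmetry is why KL divergence is not a true distance metric.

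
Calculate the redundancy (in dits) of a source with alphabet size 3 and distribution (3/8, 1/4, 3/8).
0.0071 dits

Redundancy measures how far a source is from maximum entropy:
R = H_max - H(X)

Maximum entropy for 3 symbols: H_max = log_10(3) = 0.4771 dits
Actual entropy: H(X) = 0.4700 dits
Redundancy: R = 0.4771 - 0.4700 = 0.0071 dits

This redundancy represents potential for compression: the source could be compressed by 0.0071 dits per symbol.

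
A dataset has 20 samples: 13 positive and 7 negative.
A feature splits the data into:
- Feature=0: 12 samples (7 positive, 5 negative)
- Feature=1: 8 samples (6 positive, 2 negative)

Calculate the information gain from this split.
0.0216 bits

Information Gain = H(Y) - H(Y|Feature)

Before split:
P(positive) = 13/20 = 0.6500
H(Y) = 0.9341 bits

After split:
Feature=0: H = 0.9799 bits (weight = 12/20)
Feature=1: H = 0.8113 bits (weight = 8/20)
H(Y|Feature) = (12/20)×0.9799 + (8/20)×0.8113 = 0.9124 bits

Information Gain = 0.9341 - 0.9124 = 0.0216 bits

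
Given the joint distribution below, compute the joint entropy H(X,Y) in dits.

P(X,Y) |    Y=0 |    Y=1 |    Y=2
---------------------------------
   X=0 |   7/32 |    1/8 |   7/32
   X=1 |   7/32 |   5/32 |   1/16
0.7473 dits

Joint entropy is H(X,Y) = -Σ_{x,y} p(x,y) log p(x,y).

Summing over all non-zero entries:
H(X,Y) = -[7/32·log_10(7/32) + 1/8·log_10(1/8) + 7/32·log_10(7/32) + 7/32·log_10(7/32) + 5/32·log_10(5/32) + 1/16·log_10(1/16)]
H(X,Y) = 0.7473 dits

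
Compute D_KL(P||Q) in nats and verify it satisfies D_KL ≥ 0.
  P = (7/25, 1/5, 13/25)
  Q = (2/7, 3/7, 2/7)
0.1533 nats

KL divergence satisfies the Gibbs inequality: D_KL(P||Q) ≥ 0 for all distributions P, Q.

D_KL(P||Q) = Σ p(x) log(p(x)/q(x))
Term by term:
  x=0: 7/25 × log_e[(7/25)/(2/7)] = -0.0057
  x=1: 1/5 × log_e[(1/5)/(3/7)] = -0.1524
  x=2: 13/25 × log_e[(13/25)/(2/7)] = 0.3114
D_KL(P||Q) = 0.1533 nats

D_KL(P||Q) = 0.1533 ≥ 0 ✓

This non-negativity is a fundamental property: relative entropy cannot be negative because it measures how different Q is from P.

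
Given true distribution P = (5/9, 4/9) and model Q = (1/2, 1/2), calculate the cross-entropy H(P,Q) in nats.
0.6931 nats

Cross-entropy: H(P,Q) = -Σ p(x) log q(x)

Alternatively: H(P,Q) = H(P) + D_KL(P||Q)
H(P) = 0.6870 nats
D_KL(P||Q) = 0.0062 nats

H(P,Q) = 0.6870 + 0.0062 = 0.6931 nats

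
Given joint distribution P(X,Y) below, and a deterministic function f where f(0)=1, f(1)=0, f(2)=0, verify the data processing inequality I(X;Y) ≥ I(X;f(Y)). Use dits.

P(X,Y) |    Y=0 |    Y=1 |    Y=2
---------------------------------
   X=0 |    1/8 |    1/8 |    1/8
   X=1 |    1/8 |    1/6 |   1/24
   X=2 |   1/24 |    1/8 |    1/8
I(X;Y) = 0.0234, I(X;f(Y)) = 0.0108, inequality holds: 0.0234 ≥ 0.0108

Data Processing Inequality: For any Markov chain X → Y → Z, we have I(X;Y) ≥ I(X;Z).

Here Z = f(Y) is a deterministic function of Y, forming X → Y → Z.

Original I(X;Y) = 0.0234 dits

After applying f:
P(X,Z) where Z=f(Y):
- P(X,Z=0) = P(X,Y=1) + P(X,Y=2)
- P(X,Z=1) = P(X,Y=0)

I(X;Z) = I(X;f(Y)) = 0.0108 dits

Verification: 0.0234 ≥ 0.0108 ✓

Information cannot be created by processing; the function f can only lose information about X.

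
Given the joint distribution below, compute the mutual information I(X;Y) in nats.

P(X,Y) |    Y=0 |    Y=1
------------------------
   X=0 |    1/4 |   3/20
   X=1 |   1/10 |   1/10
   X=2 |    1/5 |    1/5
0.0076 nats

Mutual information: I(X;Y) = H(X) + H(Y) - H(X,Y)

Marginals:
P(X) = (2/5, 1/5, 2/5), H(X) = 1.0549 nats
P(Y) = (11/20, 9/20), H(Y) = 0.6881 nats

Joint entropy: H(X,Y) = 1.7354 nats

I(X;Y) = 1.0549 + 0.6881 - 1.7354 = 0.0076 nats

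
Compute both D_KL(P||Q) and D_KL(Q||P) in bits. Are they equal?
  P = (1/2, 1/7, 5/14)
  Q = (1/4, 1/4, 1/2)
D_KL(P||Q) = 0.2113, D_KL(Q||P) = 0.1946

KL divergence is not symmetric: D_KL(P||Q) ≠ D_KL(Q||P) in general.

D_KL(P||Q) = 0.2113 bits
D_KL(Q||P) = 0.1946 bits

No, they are not equal!

This asymmetry is why KL divergence is not a true distance metric.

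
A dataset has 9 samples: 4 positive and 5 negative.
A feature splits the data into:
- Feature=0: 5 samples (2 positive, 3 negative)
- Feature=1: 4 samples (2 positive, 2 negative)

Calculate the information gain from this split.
0.0072 bits

Information Gain = H(Y) - H(Y|Feature)

Before split:
P(positive) = 4/9 = 0.4444
H(Y) = 0.9911 bits

After split:
Feature=0: H = 0.9710 bits (weight = 5/9)
Feature=1: H = 1.0000 bits (weight = 4/9)
H(Y|Feature) = (5/9)×0.9710 + (4/9)×1.0000 = 0.9839 bits

Information Gain = 0.9911 - 0.9839 = 0.0072 bits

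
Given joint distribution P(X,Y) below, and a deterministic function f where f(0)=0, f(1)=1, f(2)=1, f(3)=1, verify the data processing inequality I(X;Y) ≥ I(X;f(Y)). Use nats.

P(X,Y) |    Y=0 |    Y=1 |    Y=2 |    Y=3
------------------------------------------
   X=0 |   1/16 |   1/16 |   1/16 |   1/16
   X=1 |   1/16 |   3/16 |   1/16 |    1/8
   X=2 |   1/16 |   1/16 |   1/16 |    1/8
I(X;Y) = 0.0331, I(X;f(Y)) = 0.0062, inequality holds: 0.0331 ≥ 0.0062

Data Processing Inequality: For any Markov chain X → Y → Z, we have I(X;Y) ≥ I(X;Z).

Here Z = f(Y) is a deterministic function of Y, forming X → Y → Z.

Original I(X;Y) = 0.0331 nats

After applying f:
P(X,Z) where Z=f(Y):
- P(X,Z=0) = P(X,Y=0)
- P(X,Z=1) = P(X,Y=1) + P(X,Y=2) + P(X,Y=3)

I(X;Z) = I(X;f(Y)) = 0.0062 nats

Verification: 0.0331 ≥ 0.0062 ✓

Information cannot be created by processing; the function f can only lose information about X.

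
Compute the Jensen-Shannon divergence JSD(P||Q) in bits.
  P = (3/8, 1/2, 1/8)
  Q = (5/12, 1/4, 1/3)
0.0669 bits

Jensen-Shannon divergence is:
JSD(P||Q) = 0.5 × D_KL(P||M) + 0.5 × D_KL(Q||M)
where M = 0.5 × (P + Q) is the mixture distribution.

M = 0.5 × (3/8, 1/2, 1/8) + 0.5 × (5/12, 1/4, 1/3) = (0.395833, 3/8, 0.229167)

D_KL(P||M) = 0.0690 bits
D_KL(Q||M) = 0.0648 bits

JSD(P||Q) = 0.5 × 0.0690 + 0.5 × 0.0648 = 0.0669 bits

Unlike KL divergence, JSD is symmetric and bounded: 0 ≤ JSD ≤ log(2).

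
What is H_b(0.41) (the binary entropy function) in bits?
0.9765 bits

The binary entropy function is:
H(p) = -p log(p) - (1-p) log(1-p)

H(0.41) = -0.41 × log_2(0.41) - 0.59 × log_2(0.59)
H(0.41) = 0.9765 bits

Note: Binary entropy is maximized at p=0.5 (H=1 bit) and minimized at p=0 or p=1 (H=0).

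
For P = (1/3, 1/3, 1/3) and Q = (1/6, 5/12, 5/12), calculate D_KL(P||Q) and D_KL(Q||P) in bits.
D_KL(P||Q) = 0.1187, D_KL(Q||P) = 0.1016

KL divergence is not symmetric: D_KL(P||Q) ≠ D_KL(Q||P) in general.

D_KL(P||Q) = 0.1187 bits
D_KL(Q||P) = 0.1016 bits

No, they are not equal!

This asymmetry is why KL divergence is not a true distance metric.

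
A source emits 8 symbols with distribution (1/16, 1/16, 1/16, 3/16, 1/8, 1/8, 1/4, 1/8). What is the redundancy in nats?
0.1193 nats

Redundancy measures how far a source is from maximum entropy:
R = H_max - H(X)

Maximum entropy for 8 symbols: H_max = log_e(8) = 2.0794 nats
Actual entropy: H(X) = 1.9601 nats
Redundancy: R = 2.0794 - 1.9601 = 0.1193 nats

This redundancy represents potential for compression: the source could be compressed by 0.1193 nats per symbol.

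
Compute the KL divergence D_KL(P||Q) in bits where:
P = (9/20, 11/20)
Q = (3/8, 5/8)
0.0169 bits

KL divergence: D_KL(P||Q) = Σ p(x) log(p(x)/q(x))

Computing term by term:
  x=0: 9/20 × log_2[(9/20)/(3/8)] = 9/20 × 0.2630 = 0.1184
  x=1: 11/20 × log_2[(11/20)/(5/8)] = 11/20 × -0.1844 = -0.1014

D_KL(P||Q) = 0.0169 bits

Note: KL divergence is always non-negative and equals 0 iff P = Q.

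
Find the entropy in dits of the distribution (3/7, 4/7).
0.2966 dits

Shannon entropy is H(X) = -Σ p(x) log p(x).

For P = (3/7, 4/7):
H = -3/7 × log_10(3/7) -4/7 × log_10(4/7)
H = 0.2966 dits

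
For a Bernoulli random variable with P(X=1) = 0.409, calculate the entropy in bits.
0.9760 bits

The binary entropy function is:
H(p) = -p log(p) - (1-p) log(1-p)

H(0.409) = -0.409 × log_2(0.409) - 0.591 × log_2(0.591)
H(0.409) = 0.9760 bits

Note: Binary entropy is maximized at p=0.5 (H=1 bit) and minimized at p=0 or p=1 (H=0).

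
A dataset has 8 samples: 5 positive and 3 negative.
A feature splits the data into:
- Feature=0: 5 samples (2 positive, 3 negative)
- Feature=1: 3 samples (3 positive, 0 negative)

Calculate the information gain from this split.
0.3476 bits

Information Gain = H(Y) - H(Y|Feature)

Before split:
P(positive) = 5/8 = 0.6250
H(Y) = 0.9544 bits

After split:
Feature=0: H = 0.9710 bits (weight = 5/8)
Feature=1: H = 0.0000 bits (weight = 3/8)
H(Y|Feature) = (5/8)×0.9710 + (3/8)×0.0000 = 0.6068 bits

Information Gain = 0.9544 - 0.6068 = 0.3476 bits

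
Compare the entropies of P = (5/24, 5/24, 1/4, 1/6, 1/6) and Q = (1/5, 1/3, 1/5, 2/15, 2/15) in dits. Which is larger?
P

Computing entropies in dits:
H(P) = 0.6937
H(Q) = 0.6720

Distribution P has higher entropy.

Intuition: The distribution closer to uniform (more spread out) has higher entropy.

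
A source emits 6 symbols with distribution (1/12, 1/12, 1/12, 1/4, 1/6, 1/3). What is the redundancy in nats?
0.1591 nats

Redundancy measures how far a source is from maximum entropy:
R = H_max - H(X)

Maximum entropy for 6 symbols: H_max = log_e(6) = 1.7918 nats
Actual entropy: H(X) = 1.6326 nats
Redundancy: R = 1.7918 - 1.6326 = 0.1591 nats

This redundancy represents potential for compression: the source could be compressed by 0.1591 nats per symbol.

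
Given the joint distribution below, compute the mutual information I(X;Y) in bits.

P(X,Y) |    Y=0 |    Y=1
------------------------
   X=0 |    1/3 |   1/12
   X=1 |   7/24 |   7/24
0.0703 bits

Mutual information: I(X;Y) = H(X) + H(Y) - H(X,Y)

Marginals:
P(X) = (5/12, 7/12), H(X) = 0.9799 bits
P(Y) = (5/8, 3/8), H(Y) = 0.9544 bits

Joint entropy: H(X,Y) = 1.8640 bits

I(X;Y) = 0.9799 + 0.9544 - 1.8640 = 0.0703 bits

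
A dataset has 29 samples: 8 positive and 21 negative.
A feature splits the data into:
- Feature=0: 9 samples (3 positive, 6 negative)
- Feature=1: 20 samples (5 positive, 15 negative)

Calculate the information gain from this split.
0.0053 bits

Information Gain = H(Y) - H(Y|Feature)

Before split:
P(positive) = 8/29 = 0.2759
H(Y) = 0.8498 bits

After split:
Feature=0: H = 0.9183 bits (weight = 9/29)
Feature=1: H = 0.8113 bits (weight = 20/29)
H(Y|Feature) = (9/29)×0.9183 + (20/29)×0.8113 = 0.8445 bits

Information Gain = 0.8498 - 0.8445 = 0.0053 bits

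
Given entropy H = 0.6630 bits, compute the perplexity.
1.5834

Perplexity is 2^H (or exp(H) for natural log).

H = 0.6630 bits
Perplexity = 2^0.6630 = 1.5834

Interpretation: The model's uncertainty is equivalent to choosing uniformly among 1.6 options.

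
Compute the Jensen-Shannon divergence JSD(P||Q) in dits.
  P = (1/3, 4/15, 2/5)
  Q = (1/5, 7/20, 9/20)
0.0052 dits

Jensen-Shannon divergence is:
JSD(P||Q) = 0.5 × D_KL(P||M) + 0.5 × D_KL(Q||M)
where M = 0.5 × (P + Q) is the mixture distribution.

M = 0.5 × (1/3, 4/15, 2/5) + 0.5 × (1/5, 7/20, 9/20) = (4/15, 0.308333, 17/40)

D_KL(P||M) = 0.0050 dits
D_KL(Q||M) = 0.0054 dits

JSD(P||Q) = 0.5 × 0.0050 + 0.5 × 0.0054 = 0.0052 dits

Unlike KL divergence, JSD is symmetric and bounded: 0 ≤ JSD ≤ log(2).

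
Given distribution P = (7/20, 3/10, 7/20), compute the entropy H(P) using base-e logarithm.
1.0961 nats

Shannon entropy is H(X) = -Σ p(x) log p(x).

For P = (7/20, 3/10, 7/20):
H = -7/20 × log_e(7/20) -3/10 × log_e(3/10) -7/20 × log_e(7/20)
H = 1.0961 nats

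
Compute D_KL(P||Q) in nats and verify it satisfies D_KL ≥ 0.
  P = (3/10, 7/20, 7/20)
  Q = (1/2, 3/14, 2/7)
0.0895 nats

KL divergence satisfies the Gibbs inequality: D_KL(P||Q) ≥ 0 for all distributions P, Q.

D_KL(P||Q) = Σ p(x) log(p(x)/q(x))
Term by term:
  x=0: 3/10 × log_e[(3/10)/(1/2)] = -0.1532
  x=1: 7/20 × log_e[(7/20)/(3/14)] = 0.1717
  x=2: 7/20 × log_e[(7/20)/(2/7)] = 0.0710
D_KL(P||Q) = 0.0895 nats

D_KL(P||Q) = 0.0895 ≥ 0 ✓

This non-negativity is a fundamental property: relative entropy cannot be negative because it measures how different Q is from P.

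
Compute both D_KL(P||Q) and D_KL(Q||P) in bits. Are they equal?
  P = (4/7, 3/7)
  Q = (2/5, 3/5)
D_KL(P||Q) = 0.0860, D_KL(Q||P) = 0.0854

KL divergence is not symmetric: D_KL(P||Q) ≠ D_KL(Q||P) in general.

D_KL(P||Q) = 0.0860 bits
D_KL(Q||P) = 0.0854 bits

No, they are not equal!

This asymmetry is why KL divergence is not a true distance metric.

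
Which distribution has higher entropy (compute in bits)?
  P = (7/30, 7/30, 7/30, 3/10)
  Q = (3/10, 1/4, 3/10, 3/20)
P

Computing entropies in bits:
H(P) = 1.9908
H(Q) = 1.9527

Distribution P has higher entropy.

Intuition: The distribution closer to uniform (more spread out) has higher entropy.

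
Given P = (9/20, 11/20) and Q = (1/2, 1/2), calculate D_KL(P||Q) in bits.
0.0072 bits

KL divergence: D_KL(P||Q) = Σ p(x) log(p(x)/q(x))

Computing term by term:
  x=0: 9/20 × log_2[(9/20)/(1/2)] = 9/20 × -0.1520 = -0.0684
  x=1: 11/20 × log_2[(11/20)/(1/2)] = 11/20 × 0.1375 = 0.0756

D_KL(P||Q) = 0.0072 bits

Note: KL divergence is always non-negative and equals 0 iff P = Q.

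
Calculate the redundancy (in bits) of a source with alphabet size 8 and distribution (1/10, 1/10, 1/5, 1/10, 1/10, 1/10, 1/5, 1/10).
0.0781 bits

Redundancy measures how far a source is from maximum entropy:
R = H_max - H(X)

Maximum entropy for 8 symbols: H_max = log_2(8) = 3.0000 bits
Actual entropy: H(X) = 2.9219 bits
Redundancy: R = 3.0000 - 2.9219 = 0.0781 bits

This redundancy represents potential for compression: the source could be compressed by 0.0781 bits per symbol.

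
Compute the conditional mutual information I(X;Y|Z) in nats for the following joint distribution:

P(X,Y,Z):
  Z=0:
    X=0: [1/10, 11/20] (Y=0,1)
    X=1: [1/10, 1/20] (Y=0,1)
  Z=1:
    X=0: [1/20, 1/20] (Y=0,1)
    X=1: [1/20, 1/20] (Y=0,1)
0.0753 nats

Conditional mutual information: I(X;Y|Z) = H(X|Z) + H(Y|Z) - H(X,Y|Z)

H(Z) = 0.5004
H(X,Z) = 1.0251 → H(X|Z) = 0.5247
H(Y,Z) = 1.0889 → H(Y|Z) = 0.5885
H(X,Y,Z) = 1.5383 → H(X,Y|Z) = 1.0379

I(X;Y|Z) = 0.5247 + 0.5885 - 1.0379 = 0.0753 nats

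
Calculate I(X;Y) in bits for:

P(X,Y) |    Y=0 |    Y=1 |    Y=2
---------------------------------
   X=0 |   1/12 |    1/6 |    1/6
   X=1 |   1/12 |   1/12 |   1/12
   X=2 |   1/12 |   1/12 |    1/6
0.0242 bits

Mutual information: I(X;Y) = H(X) + H(Y) - H(X,Y)

Marginals:
P(X) = (5/12, 1/4, 1/3), H(X) = 1.5546 bits
P(Y) = (1/4, 1/3, 5/12), H(Y) = 1.5546 bits

Joint entropy: H(X,Y) = 3.0850 bits

I(X;Y) = 1.5546 + 1.5546 - 3.0850 = 0.0242 bits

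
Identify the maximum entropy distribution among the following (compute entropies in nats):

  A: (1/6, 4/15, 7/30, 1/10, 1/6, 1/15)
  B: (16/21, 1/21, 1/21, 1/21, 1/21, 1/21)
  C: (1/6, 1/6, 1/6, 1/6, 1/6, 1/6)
C

For a discrete distribution over n outcomes, entropy is maximized by the uniform distribution.

Computing entropies:
H(A) = 1.7001 nats
H(B) = 0.9321 nats
H(C) = 1.7918 nats

The uniform distribution (where all probabilities equal 1/6) achieves the maximum entropy of log_e(6) = 1.7918 nats.

Distribution C has the highest entropy.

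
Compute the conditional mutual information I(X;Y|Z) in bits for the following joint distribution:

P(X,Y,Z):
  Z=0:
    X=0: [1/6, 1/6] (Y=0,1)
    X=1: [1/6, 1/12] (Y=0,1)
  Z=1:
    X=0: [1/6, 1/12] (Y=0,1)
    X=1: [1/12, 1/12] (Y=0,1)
0.0201 bits

Conditional mutual information: I(X;Y|Z) = H(X|Z) + H(Y|Z) - H(X,Y|Z)

H(Z) = 0.9799
H(X,Z) = 1.9591 → H(X|Z) = 0.9793
H(Y,Z) = 1.9591 → H(Y|Z) = 0.9793
H(X,Y,Z) = 2.9183 → H(X,Y|Z) = 1.9384

I(X;Y|Z) = 0.9793 + 0.9793 - 1.9384 = 0.0201 bits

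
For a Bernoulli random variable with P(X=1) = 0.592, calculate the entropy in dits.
0.2936 dits

The binary entropy function is:
H(p) = -p log(p) - (1-p) log(1-p)

H(0.592) = -0.592 × log_10(0.592) - 0.408 × log_10(0.408)
H(0.592) = 0.2936 dits

Note: Binary entropy is maximized at p=0.5 (H=1 bit) and minimized at p=0 or p=1 (H=0).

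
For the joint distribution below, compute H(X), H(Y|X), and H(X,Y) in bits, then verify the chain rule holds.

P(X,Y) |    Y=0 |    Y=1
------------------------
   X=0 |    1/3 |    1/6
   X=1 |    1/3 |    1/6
H(X,Y) = 1.9183, H(X) = 1.0000, H(Y|X) = 0.9183 (all in bits)

Chain rule: H(X,Y) = H(X) + H(Y|X)

Left side — joint entropy directly:
H(X,Y) = -Σ p(x,y) log p(x,y) = 1.9183 bits

Right side — compute H(Y|X) from the conditional distributions:
P(X) = (1/2, 1/2), so H(X) = 1.0000 bits
H(Y|X) = Σ_x P(X=x) · H(Y|X=x):
  P(Y|X=0) = (2/3, 1/3), H(Y|X=0) = 0.9183, weight P(X=0) = 1/2
  P(Y|X=1) = (2/3, 1/3), H(Y|X=1) = 0.9183, weight P(X=1) = 1/2
H(Y|X) = 0.9183 bits

H(X) + H(Y|X) = 1.0000 + 0.9183 = 1.9183 bits

Both sides equal 1.9183 bits. ✓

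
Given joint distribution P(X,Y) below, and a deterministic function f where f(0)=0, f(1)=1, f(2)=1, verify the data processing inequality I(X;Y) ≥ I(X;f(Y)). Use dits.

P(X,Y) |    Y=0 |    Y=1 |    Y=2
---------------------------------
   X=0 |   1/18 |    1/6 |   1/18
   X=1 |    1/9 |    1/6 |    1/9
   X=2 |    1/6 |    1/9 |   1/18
I(X;Y) = 0.0174, I(X;f(Y)) = 0.0147, inequality holds: 0.0174 ≥ 0.0147

Data Processing Inequality: For any Markov chain X → Y → Z, we have I(X;Y) ≥ I(X;Z).

Here Z = f(Y) is a deterministic function of Y, forming X → Y → Z.

Original I(X;Y) = 0.0174 dits

After applying f:
P(X,Z) where Z=f(Y):
- P(X,Z=0) = P(X,Y=0)
- P(X,Z=1) = P(X,Y=1) + P(X,Y=2)

I(X;Z) = I(X;f(Y)) = 0.0147 dits

Verification: 0.0174 ≥ 0.0147 ✓

Information cannot be created by processing; the function f can only lose information about X.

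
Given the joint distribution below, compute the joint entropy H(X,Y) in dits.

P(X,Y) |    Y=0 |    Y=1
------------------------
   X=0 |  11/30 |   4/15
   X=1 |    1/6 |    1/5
0.5823 dits

Joint entropy is H(X,Y) = -Σ_{x,y} p(x,y) log p(x,y).

Summing over all non-zero entries:
H(X,Y) = -[11/30·log_10(11/30) + 4/15·log_10(4/15) + 1/6·log_10(1/6) + 1/5·log_10(1/5)]
H(X,Y) = 0.5823 dits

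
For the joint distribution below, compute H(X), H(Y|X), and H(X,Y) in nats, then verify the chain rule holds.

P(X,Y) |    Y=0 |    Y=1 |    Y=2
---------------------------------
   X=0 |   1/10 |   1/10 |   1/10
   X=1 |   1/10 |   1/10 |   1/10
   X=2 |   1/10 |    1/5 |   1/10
H(X,Y) = 2.1640, H(X) = 1.0889, H(Y|X) = 1.0751 (all in nats)

Chain rule: H(X,Y) = H(X) + H(Y|X)

Left side — joint entropy directly:
H(X,Y) = -Σ p(x,y) log p(x,y) = 2.1640 nats

Right side — compute H(Y|X) from the conditional distributions:
P(X) = (3/10, 3/10, 2/5), so H(X) = 1.0889 nats
H(Y|X) = Σ_x P(X=x) · H(Y|X=x):
  P(Y|X=0) = (1/3, 1/3, 1/3), H(Y|X=0) = 1.0986, weight P(X=0) = 3/10
  P(Y|X=1) = (1/3, 1/3, 1/3), H(Y|X=1) = 1.0986, weight P(X=1) = 3/10
  P(Y|X=2) = (1/4, 1/2, 1/4), H(Y|X=2) = 1.0397, weight P(X=2) = 2/5
H(Y|X) = 1.0751 nats

H(X) + H(Y|X) = 1.0889 + 1.0751 = 2.1640 nats

Both sides equal 2.1640 nats. ✓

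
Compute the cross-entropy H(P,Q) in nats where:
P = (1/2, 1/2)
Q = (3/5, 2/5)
0.7136 nats

Cross-entropy: H(P,Q) = -Σ p(x) log q(x)

Alternatively: H(P,Q) = H(P) + D_KL(P||Q)
H(P) = 0.6931 nats
D_KL(P||Q) = 0.0204 nats

H(P,Q) = 0.6931 + 0.0204 = 0.7136 nats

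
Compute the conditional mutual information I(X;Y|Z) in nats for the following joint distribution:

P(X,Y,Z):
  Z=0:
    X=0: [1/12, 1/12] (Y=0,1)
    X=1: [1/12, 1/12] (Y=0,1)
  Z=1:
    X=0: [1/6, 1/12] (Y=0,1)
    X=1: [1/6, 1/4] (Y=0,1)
0.0225 nats

Conditional mutual information: I(X;Y|Z) = H(X|Z) + H(Y|Z) - H(X,Y|Z)

H(Z) = 0.6365
H(X,Z) = 1.3086 → H(X|Z) = 0.6721
H(Y,Z) = 1.3297 → H(Y|Z) = 0.6931
H(X,Y,Z) = 1.9792 → H(X,Y|Z) = 1.3427

I(X;Y|Z) = 0.6721 + 0.6931 - 1.3427 = 0.0225 nats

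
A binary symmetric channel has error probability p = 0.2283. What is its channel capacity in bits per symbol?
0.2250 bits

For a binary symmetric channel (BSC) with error probability p:
Capacity C = 1 - H(p) bits per symbol

where H(p) = -p log₂(p) - (1-p) log₂(1-p) is the binary entropy function.

H(0.2283) = 0.7750 bits
C = 1 - 0.7750 = 0.2250 bits per symbol

This means we can reliably transmit up to 0.2250 bits of information per channel use.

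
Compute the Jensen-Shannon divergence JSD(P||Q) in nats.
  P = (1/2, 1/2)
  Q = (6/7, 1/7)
0.0763 nats

Jensen-Shannon divergence is:
JSD(P||Q) = 0.5 × D_KL(P||M) + 0.5 × D_KL(Q||M)
where M = 0.5 × (P + Q) is the mixture distribution.

M = 0.5 × (1/2, 1/2) + 0.5 × (6/7, 1/7) = (19/28, 9/28)

D_KL(P||M) = 0.0682 nats
D_KL(Q||M) = 0.0844 nats

JSD(P||Q) = 0.5 × 0.0682 + 0.5 × 0.0844 = 0.0763 nats

Unlike KL divergence, JSD is symmetric and bounded: 0 ≤ JSD ≤ log(2).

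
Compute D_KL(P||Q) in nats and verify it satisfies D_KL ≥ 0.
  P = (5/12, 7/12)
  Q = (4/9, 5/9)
0.0016 nats

KL divergence satisfies the Gibbs inequality: D_KL(P||Q) ≥ 0 for all distributions P, Q.

D_KL(P||Q) = Σ p(x) log(p(x)/q(x))
Term by term:
  x=0: 5/12 × log_e[(5/12)/(4/9)] = -0.0269
  x=1: 7/12 × log_e[(7/12)/(5/9)] = 0.0285
D_KL(P||Q) = 0.0016 nats

D_KL(P||Q) = 0.0016 ≥ 0 ✓

This non-negativity is a fundamental property: relative entropy cannot be negative because it measures how different Q is from P.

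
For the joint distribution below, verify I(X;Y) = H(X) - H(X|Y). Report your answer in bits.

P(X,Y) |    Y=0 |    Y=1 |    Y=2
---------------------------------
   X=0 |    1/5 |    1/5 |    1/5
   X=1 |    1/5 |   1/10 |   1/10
I(X;Y) = 0.0200 bits

Mutual information has multiple equivalent forms:
- I(X;Y) = H(X) - H(X|Y)
- I(X;Y) = H(Y) - H(Y|X)
- I(X;Y) = H(X) + H(Y) - H(X,Y)

Computing all quantities:
H(X) = 0.9710, H(Y) = 1.5710, H(X,Y) = 2.5219
H(X|Y) = 0.9510, H(Y|X) = 1.5510

Verification:
H(X) - H(X|Y) = 0.9710 - 0.9510 = 0.0200
H(Y) - H(Y|X) = 1.5710 - 1.5510 = 0.0200
H(X) + H(Y) - H(X,Y) = 0.9710 + 1.5710 - 2.5219 = 0.0200

All forms give I(X;Y) = 0.0200 bits. ✓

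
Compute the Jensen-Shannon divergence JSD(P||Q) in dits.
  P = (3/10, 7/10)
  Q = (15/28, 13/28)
0.0125 dits

Jensen-Shannon divergence is:
JSD(P||Q) = 0.5 × D_KL(P||M) + 0.5 × D_KL(Q||M)
where M = 0.5 × (P + Q) is the mixture distribution.

M = 0.5 × (3/10, 7/10) + 0.5 × (15/28, 13/28) = (0.417857, 0.582143)

D_KL(P||M) = 0.0129 dits
D_KL(Q||M) = 0.0122 dits

JSD(P||Q) = 0.5 × 0.0129 + 0.5 × 0.0122 = 0.0125 dits

Unlike KL divergence, JSD is symmetric and bounded: 0 ≤ JSD ≤ log(2).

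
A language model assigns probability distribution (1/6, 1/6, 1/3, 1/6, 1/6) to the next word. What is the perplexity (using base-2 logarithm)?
4.7622

Perplexity is 2^H (or exp(H) for natural log).

First, H = -Σ p log p = 2.2516 bits
Perplexity = 2^2.2516 = 4.7622

Interpretation: The model's uncertainty is equivalent to choosing uniformly among 4.8 options.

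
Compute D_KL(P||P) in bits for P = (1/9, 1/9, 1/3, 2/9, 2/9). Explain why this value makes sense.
0.0000 bits

KL divergence satisfies the Gibbs inequality: D_KL(P||Q) ≥ 0 for all distributions P, Q.

D_KL(P||Q) = Σ p(x) log(p(x)/q(x))
Each term is p(x) × log_2(p(x)/p(x)) = p(x) × log_2(1) = 0, so the sum is 0.
D_KL(P||Q) = 0.0000 bits

When P = Q, the KL divergence is exactly 0, as there is no 'divergence' between identical distributions.

This non-negativity is a fundamental property: relative entropy cannot be negative because it measures how different Q is from P.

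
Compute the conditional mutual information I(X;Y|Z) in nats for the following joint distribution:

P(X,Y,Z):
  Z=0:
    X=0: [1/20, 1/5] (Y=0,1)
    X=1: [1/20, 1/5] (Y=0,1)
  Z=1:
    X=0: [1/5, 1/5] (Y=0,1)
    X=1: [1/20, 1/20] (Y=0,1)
0.0000 nats

Conditional mutual information: I(X;Y|Z) = H(X|Z) + H(Y|Z) - H(X,Y|Z)

H(Z) = 0.6931
H(X,Z) = 1.2899 → H(X|Z) = 0.5968
H(Y,Z) = 1.2899 → H(Y|Z) = 0.5968
H(X,Y,Z) = 1.8867 → H(X,Y|Z) = 1.1935

I(X;Y|Z) = 0.5968 + 0.5968 - 1.1935 = 0.0000 nats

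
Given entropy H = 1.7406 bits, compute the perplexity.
3.3417

Perplexity is 2^H (or exp(H) for natural log).

H = 1.7406 bits
Perplexity = 2^1.7406 = 3.3417

Interpretation: The model's uncertainty is equivalent to choosing uniformly among 3.3 options.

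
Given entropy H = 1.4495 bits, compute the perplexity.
2.7311

Perplexity is 2^H (or exp(H) for natural log).

H = 1.4495 bits
Perplexity = 2^1.4495 = 2.7311

Interpretation: The model's uncertainty is equivalent to choosing uniformly among 2.7 options.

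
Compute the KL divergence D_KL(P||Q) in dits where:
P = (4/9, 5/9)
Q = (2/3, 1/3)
0.0450 dits

KL divergence: D_KL(P||Q) = Σ p(x) log(p(x)/q(x))

Computing term by term:
  x=0: 4/9 × log_10[(4/9)/(2/3)] = 4/9 × -0.1761 = -0.0783
  x=1: 5/9 × log_10[(5/9)/(1/3)] = 5/9 × 0.2218 = 0.1232

D_KL(P||Q) = 0.0450 dits

Note: KL divergence is always non-negative and equals 0 iff P = Q.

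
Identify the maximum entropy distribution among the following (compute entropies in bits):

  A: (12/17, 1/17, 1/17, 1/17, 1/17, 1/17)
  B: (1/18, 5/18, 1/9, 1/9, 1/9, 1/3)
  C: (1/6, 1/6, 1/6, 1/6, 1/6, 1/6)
C

For a discrete distribution over n outcomes, entropy is maximized by the uniform distribution.

Computing entropies:
H(A) = 1.5569 bits
H(B) = 2.3300 bits
H(C) = 2.5850 bits

The uniform distribution (where all probabilities equal 1/6) achieves the maximum entropy of log_2(6) = 2.5850 bits.

Distribution C has the highest entropy.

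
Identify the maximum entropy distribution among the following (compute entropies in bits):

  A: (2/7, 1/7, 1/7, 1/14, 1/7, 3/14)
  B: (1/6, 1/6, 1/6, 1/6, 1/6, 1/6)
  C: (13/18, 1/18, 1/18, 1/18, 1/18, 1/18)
B

For a discrete distribution over n outcomes, entropy is maximized by the uniform distribution.

Computing entropies:
H(A) = 2.4677 bits
H(B) = 2.5850 bits
H(C) = 1.4974 bits

The uniform distribution (where all probabilities equal 1/6) achieves the maximum entropy of log_2(6) = 2.5850 bits.

Distribution B has the highest entropy.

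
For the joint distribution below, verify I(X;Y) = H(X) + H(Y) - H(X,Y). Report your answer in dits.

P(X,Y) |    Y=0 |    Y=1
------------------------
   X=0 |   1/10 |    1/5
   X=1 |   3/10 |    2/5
I(X;Y) = 0.0017 dits

Mutual information has multiple equivalent forms:
- I(X;Y) = H(X) - H(X|Y)
- I(X;Y) = H(Y) - H(Y|X)
- I(X;Y) = H(X) + H(Y) - H(X,Y)

Computing all quantities:
H(X) = 0.2653, H(Y) = 0.2923, H(X,Y) = 0.5558
H(X|Y) = 0.2635, H(Y|X) = 0.2905

Verification:
H(X) - H(X|Y) = 0.2653 - 0.2635 = 0.0017
H(Y) - H(Y|X) = 0.2923 - 0.2905 = 0.0017
H(X) + H(Y) - H(X,Y) = 0.2653 + 0.2923 - 0.5558 = 0.0017

All forms give I(X;Y) = 0.0017 dits. ✓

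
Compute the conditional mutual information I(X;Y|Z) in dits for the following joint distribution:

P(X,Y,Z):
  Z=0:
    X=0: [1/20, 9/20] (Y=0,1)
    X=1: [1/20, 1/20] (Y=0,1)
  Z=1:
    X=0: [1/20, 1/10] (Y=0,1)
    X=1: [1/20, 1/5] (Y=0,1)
0.0186 dits

Conditional mutual information: I(X;Y|Z) = H(X|Z) + H(Y|Z) - H(X,Y|Z)

H(Z) = 0.2923
H(X,Z) = 0.5246 → H(X|Z) = 0.2323
H(Y,Z) = 0.5074 → H(Y|Z) = 0.2151
H(X,Y,Z) = 0.7211 → H(X,Y|Z) = 0.4288

I(X;Y|Z) = 0.2323 + 0.2151 - 0.4288 = 0.0186 dits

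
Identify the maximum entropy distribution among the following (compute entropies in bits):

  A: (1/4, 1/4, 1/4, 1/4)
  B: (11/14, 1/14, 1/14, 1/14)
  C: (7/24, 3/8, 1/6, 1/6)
A

For a discrete distribution over n outcomes, entropy is maximized by the uniform distribution.

Computing entropies:
H(A) = 2.0000 bits
H(B) = 1.0892 bits
H(C) = 1.9108 bits

The uniform distribution (where all probabilities equal 1/4) achieves the maximum entropy of log_2(4) = 2.0000 bits.

Distribution A has the highest entropy.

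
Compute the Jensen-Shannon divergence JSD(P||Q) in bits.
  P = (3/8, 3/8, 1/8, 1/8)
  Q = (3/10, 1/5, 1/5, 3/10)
0.0556 bits

Jensen-Shannon divergence is:
JSD(P||Q) = 0.5 × D_KL(P||M) + 0.5 × D_KL(Q||M)
where M = 0.5 × (P + Q) is the mixture distribution.

M = 0.5 × (3/8, 3/8, 1/8, 1/8) + 0.5 × (3/10, 1/5, 1/5, 3/10) = (0.3375, 0.2875, 0.1625, 0.2125)

D_KL(P||M) = 0.0577 bits
D_KL(Q||M) = 0.0535 bits

JSD(P||Q) = 0.5 × 0.0577 + 0.5 × 0.0535 = 0.0556 bits

Unlike KL divergence, JSD is symmetric and bounded: 0 ≤ JSD ≤ log(2).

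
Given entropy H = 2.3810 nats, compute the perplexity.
10.8157

Perplexity is e^H (or exp(H) for natural log).

H = 2.3810 nats
Perplexity = e^2.3810 = 10.8157

Interpretation: The model's uncertainty is equivalent to choosing uniformly among 10.8 options.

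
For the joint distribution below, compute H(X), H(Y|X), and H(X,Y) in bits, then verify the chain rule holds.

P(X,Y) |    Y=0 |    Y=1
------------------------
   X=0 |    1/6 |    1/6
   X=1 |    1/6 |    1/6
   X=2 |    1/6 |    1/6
H(X,Y) = 2.5850, H(X) = 1.5850, H(Y|X) = 1.0000 (all in bits)

Chain rule: H(X,Y) = H(X) + H(Y|X)

Left side — joint entropy directly:
H(X,Y) = -Σ p(x,y) log p(x,y) = 2.5850 bits

Right side — compute H(Y|X) from the conditional distributions:
P(X) = (1/3, 1/3, 1/3), so H(X) = 1.5850 bits
H(Y|X) = Σ_x P(X=x) · H(Y|X=x):
  P(Y|X=0) = (1/2, 1/2), H(Y|X=0) = 1.0000, weight P(X=0) = 1/3
  P(Y|X=1) = (1/2, 1/2), H(Y|X=1) = 1.0000, weight P(X=1) = 1/3
  P(Y|X=2) = (1/2, 1/2), H(Y|X=2) = 1.0000, weight P(X=2) = 1/3
H(Y|X) = 1.0000 bits

H(X) + H(Y|X) = 1.5850 + 1.0000 = 2.5850 bits

Both sides equal 2.5850 bits. ✓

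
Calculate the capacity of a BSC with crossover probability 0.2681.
0.1613 bits

For a binary symmetric channel (BSC) with error probability p:
Capacity C = 1 - H(p) bits per symbol

where H(p) = -p log₂(p) - (1-p) log₂(1-p) is the binary entropy function.

H(0.2681) = 0.8387 bits
C = 1 - 0.8387 = 0.1613 bits per symbol

This means we can reliably transmit up to 0.1613 bits of information per channel use.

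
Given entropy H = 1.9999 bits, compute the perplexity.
3.9997

Perplexity is 2^H (or exp(H) for natural log).

H = 1.9999 bits
Perplexity = 2^1.9999 = 3.9997

Interpretation: The model's uncertainty is equivalent to choosing uniformly among 4.0 options.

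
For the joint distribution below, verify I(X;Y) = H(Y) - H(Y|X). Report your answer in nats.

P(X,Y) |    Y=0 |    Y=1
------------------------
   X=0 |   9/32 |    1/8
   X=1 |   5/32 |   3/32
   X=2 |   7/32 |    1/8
I(X;Y) = 0.0020 nats

Mutual information has multiple equivalent forms:
- I(X;Y) = H(X) - H(X|Y)
- I(X;Y) = H(Y) - H(Y|X)
- I(X;Y) = H(X) + H(Y) - H(X,Y)

Computing all quantities:
H(X) = 1.0796, H(Y) = 0.6435, H(X,Y) = 1.7211
H(X|Y) = 1.0776, H(Y|X) = 0.6415

Verification:
H(X) - H(X|Y) = 1.0796 - 1.0776 = 0.0020
H(Y) - H(Y|X) = 0.6435 - 0.6415 = 0.0020
H(X) + H(Y) - H(X,Y) = 1.0796 + 0.6435 - 1.7211 = 0.0020

All forms give I(X;Y) = 0.0020 nats. ✓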